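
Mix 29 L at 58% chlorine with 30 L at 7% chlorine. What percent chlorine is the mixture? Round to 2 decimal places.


Solute in mixture 1 = 58% of 29 L = 29*58/100 = 841/50 L
Solute in mixture 2 = 7% of 30 L = 30*7/100 = 21/10 L
Total solute = 841/50 + 21/10 = 473/25 L
Total volume = 29 + 30 = 59 L
Final concentration = 473/25/59 * 100 = 32.07%

32.07


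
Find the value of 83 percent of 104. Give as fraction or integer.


Compute 83% of 104
Convert percentage: 83% = 83/100
Multiply: 104 * 83/100
= 8632/100
= 2158/25

2158/25


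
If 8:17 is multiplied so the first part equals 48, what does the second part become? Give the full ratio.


Original ratio: 8:17
First term target: 48
Scale factor = 48 / 8 = 6
Multiply second term: 17 * 6 = 102
Equivalent ratio = 48:102

48:102


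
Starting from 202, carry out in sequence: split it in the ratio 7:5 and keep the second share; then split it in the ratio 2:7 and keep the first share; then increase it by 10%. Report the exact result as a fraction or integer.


Start with 202.
Step 1: Split 7:5, second share = 202 * 5/12 = 505/6
Step 2: Split 2:7, first share = 505/6 * 2/9 = 505/27
Step 3: Increase by 10%: 505/27 * 110/100 = 1111/54
Final result = 1111/54

1111/54


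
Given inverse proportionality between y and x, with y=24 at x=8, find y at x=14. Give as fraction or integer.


Inverse proportion: y = k/x
Find k: k = 8 * 24 = 192
Compute y at x=14: y = 192/14
y = 96/7

96/7


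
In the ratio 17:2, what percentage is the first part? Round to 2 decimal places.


Total parts = 17 + 2 = 19
First part fraction = 17/19
Percentage = (17/19) * 100
= 0.894737 * 100
= 89.47%

89.47


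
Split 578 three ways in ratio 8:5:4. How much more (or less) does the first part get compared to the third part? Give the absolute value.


Total parts = 8 + 5 + 4 = 17
Value per part = 578 / 17 = 34
Shares: 8*34=272, 5*34=170, 4*34=136
First share = 272, third share = 136
Difference = |272 - 136| = 136

136


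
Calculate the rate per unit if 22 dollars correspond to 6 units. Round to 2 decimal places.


Total dollars = 22
Number of units = 6
Unit rate = 22 / 6
= 3.67 dollars per unit

3.67


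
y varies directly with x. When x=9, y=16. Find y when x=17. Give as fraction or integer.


Direct proportion: y = kx
Find k: k = 16/9 = 16/9
Compute y at x=17: y = 16/9 * 17
y = 272/9

272/9


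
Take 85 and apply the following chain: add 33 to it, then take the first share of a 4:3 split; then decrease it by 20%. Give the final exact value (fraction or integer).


Start with 85.
Step 1: Add 33: 85+33=118; split 4:3 first = 118*4/7 = 472/7
Step 2: Decrease by 20%: 472/7 * 80/100 = 1888/35
Final result = 1888/35

1888/35


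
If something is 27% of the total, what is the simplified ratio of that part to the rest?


Part = 27%, Remainder = 73%
Ratio = 27:73
GCD(27, 73) = 1
Simplify: 27:73 = 27:73

27:73


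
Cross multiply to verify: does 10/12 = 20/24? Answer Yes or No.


Cross multiply to check 10/12 = 20/24
Left cross product: 10 * 24 = 240
Right cross product: 12 * 20 = 240
240 = 240
Equal, so proportions match => Yes

Yes


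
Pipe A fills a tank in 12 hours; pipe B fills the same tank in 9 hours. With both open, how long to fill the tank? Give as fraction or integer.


Rate of A = 1/12 job per hour
Rate of B = 1/9 job per hour
Combined rate = 1/12 + 1/9
Find common denominator: (9 + 12)/(12*9) = 21/108
Combined rate = 7/36 job per hour
Time together = 1 / (7/36) = 36/7 hours

36/7


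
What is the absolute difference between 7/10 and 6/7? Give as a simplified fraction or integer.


Simplify: 7/10 = 7/10 and 6/7 = 6/7
Find common denominator: LCD = 70
Convert: 49/70 and 60/70
Difference = |49 - 60|/70 = 11/70
Simplified = 11/70

11/70


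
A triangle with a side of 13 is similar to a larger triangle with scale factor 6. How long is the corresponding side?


Similar triangles have proportional sides
Scale factor = 6
Smaller side = 13
Corresponding larger side = 13 * 6
= 78

78


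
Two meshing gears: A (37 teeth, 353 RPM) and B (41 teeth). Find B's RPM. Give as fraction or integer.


Gear ratio: teeth_A * RPM_A = teeth_B * RPM_B
37 * 353 = 41 * RPM_B
13061 = 41 * RPM_B
RPM_B = 13061 / 41
RPM_B = 13061/41

13061/41


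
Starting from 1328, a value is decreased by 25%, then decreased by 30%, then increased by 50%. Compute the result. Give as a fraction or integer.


Start: 1328
Step 1: decrease by 25% => multiply by 75/100
  1328 * 75/100 = 996
Step 2: decrease by 30% => multiply by 70/100
  996 * 70/100 = 3486/5
Step 3: increase by 50% => multiply by 150/100
  3486/5 * 150/100 = 5229/5
Final value = 5229/5

5229/5


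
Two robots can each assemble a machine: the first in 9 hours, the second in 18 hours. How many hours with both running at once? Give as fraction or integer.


Rate of A = 1/9 job per hour
Rate of B = 1/18 job per hour
Combined rate = 1/9 + 1/18
Find common denominator: (18 + 9)/(9*18) = 27/162
Combined rate = 1/6 job per hour
Time together = 1 / (1/6) = 6 hours

6


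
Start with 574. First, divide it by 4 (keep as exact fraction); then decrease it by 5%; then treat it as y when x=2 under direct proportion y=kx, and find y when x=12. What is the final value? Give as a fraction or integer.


Start with 574.
Step 1: Divide by 4: 574 / 4 = 287/2
Step 2: Decrease by 5%: 287/2 * 95/100 = 5453/40
Step 3: Direct prop: k = (5453/40)/2; new y = k*12 = 5453/40*12/2 = 16359/20
Final result = 16359/20

16359/20


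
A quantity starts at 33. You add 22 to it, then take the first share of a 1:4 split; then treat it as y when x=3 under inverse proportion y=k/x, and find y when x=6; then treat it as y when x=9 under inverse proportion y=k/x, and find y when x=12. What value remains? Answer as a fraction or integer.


Start with 33.
Step 1: Add 22: 33+22=55; split 1:4 first = 55*1/5 = 11
Step 2: Inverse prop: k = (11)*3; new y = k/6 = 11*3/6 = 11/2
Step 3: Inverse prop: k = (11/2)*9; new y = k/12 = 11/2*9/12 = 33/8
Final result = 33/8

33/8


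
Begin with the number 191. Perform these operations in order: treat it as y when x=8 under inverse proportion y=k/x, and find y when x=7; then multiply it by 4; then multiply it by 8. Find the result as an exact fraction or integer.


Start with 191.
Step 1: Inverse prop: k = (191)*8; new y = k/7 = 191*8/7 = 1528/7
Step 2: Multiply by 4: 1528/7 * 4 = 6112/7
Step 3: Multiply by 8: 6112/7 * 8 = 48896/7
Final result = 48896/7

48896/7


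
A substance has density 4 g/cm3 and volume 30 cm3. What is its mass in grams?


Using mass = density * volume
Density = 4 g/cm3
Volume = 30 cm3
Mass = 4 * 30
= 120 g

120


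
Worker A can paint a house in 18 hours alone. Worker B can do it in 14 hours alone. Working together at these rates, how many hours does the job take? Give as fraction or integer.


Rate of A = 1/18 job per hour
Rate of B = 1/14 job per hour
Combined rate = 1/18 + 1/14
Find common denominator: (14 + 18)/(18*14) = 32/252
Combined rate = 8/63 job per hour
Time together = 1 / (8/63) = 63/8 hours

63/8


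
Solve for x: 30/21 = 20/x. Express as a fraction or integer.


Setting up: 30/21 = 20/x
Cross multiply: 30 * x = 21 * 20
30x = 420
x = 420/30
x = 14

14


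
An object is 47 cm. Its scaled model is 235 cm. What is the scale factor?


Original length = 47 cm
Scaled length = 235 cm
Scale factor = 235 / 47
= 5

5


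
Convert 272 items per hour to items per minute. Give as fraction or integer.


Converting from per hour to per minute
Rate = 272 items per hour
Divide by 60: 272/60
= 68/15 items per minute

68/15


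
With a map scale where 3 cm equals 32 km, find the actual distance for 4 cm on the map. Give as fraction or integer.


Map scale: 3 cm = 32 km
Measured distance on map = 4 cm
Set up proportion: 4 * 32 / 3
= 128 / 3
= 128/3 km

128/3


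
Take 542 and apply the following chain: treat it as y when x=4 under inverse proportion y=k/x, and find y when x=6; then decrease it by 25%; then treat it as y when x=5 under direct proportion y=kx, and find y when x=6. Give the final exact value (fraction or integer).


Start with 542.
Step 1: Inverse prop: k = (542)*4; new y = k/6 = 542*4/6 = 1084/3
Step 2: Decrease by 25%: 1084/3 * 75/100 = 271
Step 3: Direct prop: k = (271)/5; new y = k*6 = 271*6/5 = 1626/5
Final result = 1626/5

1626/5


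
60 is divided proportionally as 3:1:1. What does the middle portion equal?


Ratio = 3:1:1
Total parts = 3 + 1 + 1 = 5
Value per part = 60 / 5 = 12
First share = 3 * 12 = 36
Middle share = 1 * 12 = 12
Third share = 1 * 12 = 12

12


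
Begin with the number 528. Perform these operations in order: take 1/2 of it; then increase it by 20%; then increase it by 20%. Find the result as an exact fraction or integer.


Start with 528.
Step 1: Take 1/2: 528 * 1/2 = 264
Step 2: Increase by 20%: 264 * 120/100 = 1584/5
Step 3: Increase by 20%: 1584/5 * 120/100 = 9504/25
Final result = 9504/25

9504/25


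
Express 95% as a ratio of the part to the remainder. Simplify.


Part = 95%, Remainder = 5%
Ratio = 95:5
GCD(95, 5) = 5
Simplify: 19:1 = 19:1

19:1


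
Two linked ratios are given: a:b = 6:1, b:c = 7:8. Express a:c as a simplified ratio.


Given a:b = 6:1 and b:c = 7:8
Make b consistent. Multiply first ratio by 7: a:b = 42:7
Multiply second ratio by 1: b:c = 7:8
Now b = 7 in both, so a:b:c = 42:7:8
Therefore a:c = 42:8
Simplify by GCD: a:c = 21:4

21:4


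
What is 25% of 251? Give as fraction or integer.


Compute 25% of 251
Convert percentage: 25% = 25/100
Multiply: 251 * 25/100
= 6275/100
= 251/4

251/4


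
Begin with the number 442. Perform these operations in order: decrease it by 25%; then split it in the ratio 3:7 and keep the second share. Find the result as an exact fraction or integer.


Start with 442.
Step 1: Decrease by 25%: 442 * 75/100 = 663/2
Step 2: Split 3:7, second share = 663/2 * 7/10 = 4641/20
Final result = 4641/20

4641/20


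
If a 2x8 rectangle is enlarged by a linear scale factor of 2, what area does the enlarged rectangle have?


Original dimensions: 2 x 8
Enlargement factor = 2
New width = 2 * 2 = 4
New height = 8 * 2 = 16
New area = 4 * 16 = 64

64


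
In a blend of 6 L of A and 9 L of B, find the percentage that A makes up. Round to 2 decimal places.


Volume of A = 6 L
Volume of B = 9 L
Total volume = 6 + 9 = 15 L
Percentage of A = (6/15) * 100
= 40.00%

40.00


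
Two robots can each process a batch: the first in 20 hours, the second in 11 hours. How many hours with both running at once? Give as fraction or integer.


Rate of A = 1/20 job per hour
Rate of B = 1/11 job per hour
Combined rate = 1/20 + 1/11
Find common denominator: (11 + 20)/(20*11) = 31/220
Combined rate = 31/220 job per hour
Time together = 1 / (31/220) = 220/31 hours

220/31


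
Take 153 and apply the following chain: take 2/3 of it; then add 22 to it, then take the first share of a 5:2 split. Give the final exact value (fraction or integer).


Start with 153.
Step 1: Take 2/3: 153 * 2/3 = 102
Step 2: Add 22: 102+22=124; split 5:2 first = 124*5/7 = 620/7
Final result = 620/7

620/7


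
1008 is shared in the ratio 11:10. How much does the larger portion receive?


Total parts = 11 + 10 = 21
Value per part = 1008 / 21 = 48
First share = 11 * 48 = 528
Second share = 10 * 48 = 480
Larger share = 528

528


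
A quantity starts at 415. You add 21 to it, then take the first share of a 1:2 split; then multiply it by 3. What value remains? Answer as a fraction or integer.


Start with 415.
Step 1: Add 21: 415+21=436; split 1:2 first = 436*1/3 = 436/3
Step 2: Multiply by 3: 436/3 * 3 = 436
Final result = 436

436


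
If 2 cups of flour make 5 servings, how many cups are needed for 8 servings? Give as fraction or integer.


Original: 2 cups for 5 servings
Target servings = 8
Scaling factor = 8/5
New amount = 2 * 8/5
= 16/5
= 16/5 cups

16/5


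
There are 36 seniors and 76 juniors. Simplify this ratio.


Find GCD(36, 76)
GCD = 4
Divide both by 4: 36/4 = 9, 76/4 = 19
Simplified ratio = 9:19

9:19


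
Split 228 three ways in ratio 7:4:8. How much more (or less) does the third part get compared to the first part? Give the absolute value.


Total parts = 7 + 4 + 8 = 19
Value per part = 228 / 19 = 12
Shares: 7*12=84, 4*12=48, 8*12=96
Third share = 96, first share = 84
Difference = |96 - 84| = 12

12


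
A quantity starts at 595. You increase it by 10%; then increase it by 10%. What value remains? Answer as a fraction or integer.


Start with 595.
Step 1: Increase by 10%: 595 * 110/100 = 1309/2
Step 2: Increase by 10%: 1309/2 * 110/100 = 14399/20
Final result = 14399/20

14399/20


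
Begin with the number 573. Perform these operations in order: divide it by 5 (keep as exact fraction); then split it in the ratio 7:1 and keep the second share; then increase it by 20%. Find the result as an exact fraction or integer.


Start with 573.
Step 1: Divide by 5: 573 / 5 = 573/5
Step 2: Split 7:1, second share = 573/5 * 1/8 = 573/40
Step 3: Increase by 20%: 573/40 * 120/100 = 1719/100
Final result = 1719/100

1719/100


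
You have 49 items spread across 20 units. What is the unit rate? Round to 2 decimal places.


Total items = 49
Number of units = 20
Unit rate = 49 / 20
= 2.45 items per unit

2.45


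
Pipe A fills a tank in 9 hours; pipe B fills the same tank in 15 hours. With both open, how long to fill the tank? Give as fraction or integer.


Rate of A = 1/9 job per hour
Rate of B = 1/15 job per hour
Combined rate = 1/9 + 1/15
Find common denominator: (15 + 9)/(9*15) = 24/135
Combined rate = 8/45 job per hour
Time together = 1 / (8/45) = 45/8 hours

45/8


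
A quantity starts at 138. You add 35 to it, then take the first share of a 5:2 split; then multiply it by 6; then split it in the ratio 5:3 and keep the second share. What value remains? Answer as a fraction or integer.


Start with 138.
Step 1: Add 35: 138+35=173; split 5:2 first = 173*5/7 = 865/7
Step 2: Multiply by 6: 865/7 * 6 = 5190/7
Step 3: Split 5:3, second share = 5190/7 * 3/8 = 7785/28
Final result = 7785/28

7785/28


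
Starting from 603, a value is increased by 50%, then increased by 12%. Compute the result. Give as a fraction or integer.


Start: 603
Step 1: increase by 50% => multiply by 150/100
  603 * 150/100 = 1809/2
Step 2: increase by 12% => multiply by 112/100
  1809/2 * 112/100 = 25326/25
Final value = 25326/25

25326/25


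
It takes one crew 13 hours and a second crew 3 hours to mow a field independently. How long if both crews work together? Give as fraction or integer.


Rate of A = 1/13 job per hour
Rate of B = 1/3 job per hour
Combined rate = 1/13 + 1/3
Find common denominator: (3 + 13)/(13*3) = 16/39
Combined rate = 16/39 job per hour
Time together = 1 / (16/39) = 39/16 hours

39/16


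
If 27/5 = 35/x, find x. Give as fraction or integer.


Setting up: 27/5 = 35/x
Cross multiply: 27 * x = 5 * 35
27x = 175
x = 175/27
x = 175/27

175/27


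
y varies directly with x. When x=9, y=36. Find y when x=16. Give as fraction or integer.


Direct proportion: y = kx
Find k: k = 36/9 = 4
Compute y at x=16: y = 4 * 16
y = 64

64


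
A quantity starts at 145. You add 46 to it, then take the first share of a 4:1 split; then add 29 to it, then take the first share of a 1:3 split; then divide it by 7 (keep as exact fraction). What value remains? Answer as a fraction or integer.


Start with 145.
Step 1: Add 46: 145+46=191; split 4:1 first = 191*4/5 = 764/5
Step 2: Add 29: 764/5+29=909/5; split 1:3 first = 909/5*1/4 = 909/20
Step 3: Divide by 7: 909/20 / 7 = 909/140
Final result = 909/140

909/140


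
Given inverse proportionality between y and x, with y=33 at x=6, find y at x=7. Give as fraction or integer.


Inverse proportion: y = k/x
Find k: k = 6 * 33 = 198
Compute y at x=7: y = 198/7
y = 198/7

198/7


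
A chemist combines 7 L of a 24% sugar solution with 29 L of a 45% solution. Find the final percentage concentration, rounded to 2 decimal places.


Solute in mixture 1 = 24% of 7 L = 7*24/100 = 42/25 L
Solute in mixture 2 = 45% of 29 L = 29*45/100 = 261/20 L
Total solute = 42/25 + 261/20 = 1473/100 L
Total volume = 7 + 29 = 36 L
Final concentration = 1473/100/36 * 100 = 40.92%

40.92


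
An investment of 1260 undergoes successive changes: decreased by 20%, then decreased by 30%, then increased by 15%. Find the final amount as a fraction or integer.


Start: 1260
Step 1: decrease by 20% => multiply by 80/100
  1260 * 80/100 = 1008
Step 2: decrease by 30% => multiply by 70/100
  1008 * 70/100 = 3528/5
Step 3: increase by 15% => multiply by 115/100
  3528/5 * 115/100 = 20286/25
Final value = 20286/25

20286/25


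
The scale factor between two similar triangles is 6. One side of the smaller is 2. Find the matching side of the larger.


Similar triangles have proportional sides
Scale factor = 6
Smaller side = 2
Corresponding larger side = 2 * 6
= 12

12


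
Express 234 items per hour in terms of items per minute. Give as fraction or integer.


Converting from per hour to per minute
Rate = 234 items per hour
Divide by 60: 234/60
= 39/10 items per minute

39/10


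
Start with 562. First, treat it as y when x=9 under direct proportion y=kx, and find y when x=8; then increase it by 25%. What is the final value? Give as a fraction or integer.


Start with 562.
Step 1: Direct prop: k = (562)/9; new y = k*8 = 562*8/9 = 4496/9
Step 2: Increase by 25%: 4496/9 * 125/100 = 5620/9
Final result = 5620/9

5620/9


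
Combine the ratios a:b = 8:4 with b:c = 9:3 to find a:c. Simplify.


Given a:b = 8:4 and b:c = 9:3
Make b consistent. Multiply first ratio by 9: a:b = 72:36
Multiply second ratio by 4: b:c = 36:12
Now b = 36 in both, so a:b:c = 72:36:12
Therefore a:c = 72:12
Simplify by GCD: a:c = 6:1

6:1


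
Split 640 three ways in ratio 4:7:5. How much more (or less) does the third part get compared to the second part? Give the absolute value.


Total parts = 4 + 7 + 5 = 16
Value per part = 640 / 16 = 40
Shares: 4*40=160, 7*40=280, 5*40=200
Third share = 200, second share = 280
Difference = |200 - 280| = 80

80


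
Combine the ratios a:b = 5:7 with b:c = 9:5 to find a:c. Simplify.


Given a:b = 5:7 and b:c = 9:5
Make b consistent. Multiply first ratio by 9: a:b = 45:63
Multiply second ratio by 7: b:c = 63:35
Now b = 63 in both, so a:b:c = 45:63:35
Therefore a:c = 45:35
Simplify by GCD: a:c = 9:7

9:7


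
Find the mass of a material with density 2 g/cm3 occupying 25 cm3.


Using mass = density * volume
Density = 2 g/cm3
Volume = 25 cm3
Mass = 2 * 25
= 50 g

50


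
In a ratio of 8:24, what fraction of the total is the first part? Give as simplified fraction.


Total parts = 8 + 24 = 32
First part fraction = 8/32
Simplify: 8/32 = 1/4

1/4


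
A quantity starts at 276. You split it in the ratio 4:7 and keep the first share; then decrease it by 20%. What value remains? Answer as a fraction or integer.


Start with 276.
Step 1: Split 4:7, first share = 276 * 4/11 = 1104/11
Step 2: Decrease by 20%: 1104/11 * 80/100 = 4416/55
Final result = 4416/55

4416/55


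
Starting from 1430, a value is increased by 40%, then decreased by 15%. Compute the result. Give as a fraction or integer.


Start: 1430
Step 1: increase by 40% => multiply by 140/100
  1430 * 140/100 = 2002
Step 2: decrease by 15% => multiply by 85/100
  2002 * 85/100 = 17017/10
Final value = 17017/10

17017/10


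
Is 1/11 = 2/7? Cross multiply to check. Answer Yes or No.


Cross multiply to check 1/11 = 2/7
Left cross product: 1 * 7 = 7
Right cross product: 11 * 2 = 22
7 != 22
Not equal, so proportions differ => No

No


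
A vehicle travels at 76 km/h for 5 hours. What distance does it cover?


Using distance = speed * time
Speed = 76 km/h
Time = 5 hours
Distance = 76 * 5
= 380 km

380


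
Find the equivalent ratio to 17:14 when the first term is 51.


Original ratio: 17:14
First term target: 51
Scale factor = 51 / 17 = 3
Multiply second term: 14 * 3 = 42
Equivalent ratio = 51:42

51:42


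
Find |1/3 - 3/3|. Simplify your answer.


Simplify: 1/3 = 1/3 and 3/3 = 1
Find common denominator: LCD = 3
Convert: 1/3 and 3/3
Difference = |1 - 3|/3 = 2/3
Simplified = 2/3

2/3


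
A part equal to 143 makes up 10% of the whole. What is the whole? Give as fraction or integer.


Given: 143 is 10% of the whole
Set up: 143 = 10/100 * whole
whole = 143 * 100 / 10
whole = 14300 / 10
whole = 1430

1430


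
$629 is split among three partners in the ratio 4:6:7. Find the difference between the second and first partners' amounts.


Total parts = 4 + 6 + 7 = 17
Value per part = 629 / 17 = 37
Shares: 4*37=148, 6*37=222, 7*37=259
Second share = 222, first share = 148
Difference = |222 - 148| = 74

74


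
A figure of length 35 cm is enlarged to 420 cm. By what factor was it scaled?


Original length = 35 cm
Scaled length = 420 cm
Scale factor = 420 / 35
= 12

12


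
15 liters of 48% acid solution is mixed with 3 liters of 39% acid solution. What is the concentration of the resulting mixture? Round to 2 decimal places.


Solute in mixture 1 = 48% of 15 L = 15*48/100 = 36/5 L
Solute in mixture 2 = 39% of 3 L = 3*39/100 = 117/100 L
Total solute = 36/5 + 117/100 = 837/100 L
Total volume = 15 + 3 = 18 L
Final concentration = 837/100/18 * 100 = 46.50%

46.50


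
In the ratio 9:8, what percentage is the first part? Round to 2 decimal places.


Total parts = 9 + 8 = 17
First part fraction = 9/17
Percentage = (9/17) * 100
= 0.529412 * 100
= 52.94%

52.94


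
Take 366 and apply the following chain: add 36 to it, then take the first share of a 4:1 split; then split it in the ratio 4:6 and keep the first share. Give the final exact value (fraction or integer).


Start with 366.
Step 1: Add 36: 366+36=402; split 4:1 first = 402*4/5 = 1608/5
Step 2: Split 4:6, first share = 1608/5 * 4/10 = 3216/25
Final result = 3216/25

3216/25


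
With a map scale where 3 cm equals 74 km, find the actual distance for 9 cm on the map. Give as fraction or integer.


Map scale: 3 cm = 74 km
Measured distance on map = 9 cm
Set up proportion: 9 * 74 / 3
= 666 / 3
= 222 km

222


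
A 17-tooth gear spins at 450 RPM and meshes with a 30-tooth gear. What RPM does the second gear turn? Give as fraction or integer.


Gear ratio: teeth_A * RPM_A = teeth_B * RPM_B
17 * 450 = 30 * RPM_B
7650 = 30 * RPM_B
RPM_B = 7650 / 30
RPM_B = 255

255


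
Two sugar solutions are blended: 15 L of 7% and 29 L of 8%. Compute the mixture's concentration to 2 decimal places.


Solute in mixture 1 = 7% of 15 L = 15*7/100 = 21/20 L
Solute in mixture 2 = 8% of 29 L = 29*8/100 = 58/25 L
Total solute = 21/20 + 58/25 = 337/100 L
Total volume = 15 + 29 = 44 L
Final concentration = 337/100/44 * 100 = 7.66%

7.66


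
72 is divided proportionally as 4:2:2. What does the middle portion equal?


Ratio = 4:2:2
Total parts = 4 + 2 + 2 = 8
Value per part = 72 / 8 = 9
First share = 4 * 9 = 36
Middle share = 2 * 9 = 18
Third share = 2 * 9 = 18

18


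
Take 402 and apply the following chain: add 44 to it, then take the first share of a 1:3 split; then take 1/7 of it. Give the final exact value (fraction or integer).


Start with 402.
Step 1: Add 44: 402+44=446; split 1:3 first = 446*1/4 = 223/2
Step 2: Take 1/7: 223/2 * 1/7 = 223/14
Final result = 223/14

223/14


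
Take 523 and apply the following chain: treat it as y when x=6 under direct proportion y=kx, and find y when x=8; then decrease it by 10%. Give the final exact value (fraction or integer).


Start with 523.
Step 1: Direct prop: k = (523)/6; new y = k*8 = 523*8/6 = 2092/3
Step 2: Decrease by 10%: 2092/3 * 90/100 = 3138/5
Final result = 3138/5

3138/5


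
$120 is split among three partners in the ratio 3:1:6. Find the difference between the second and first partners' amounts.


Total parts = 3 + 1 + 6 = 10
Value per part = 120 / 10 = 12
Shares: 3*12=36, 1*12=12, 6*12=72
Second share = 12, first share = 36
Difference = |12 - 36| = 24

24


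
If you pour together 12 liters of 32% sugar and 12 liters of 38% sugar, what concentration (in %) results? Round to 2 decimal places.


Solute in mixture 1 = 32% of 12 L = 12*32/100 = 96/25 L
Solute in mixture 2 = 38% of 12 L = 12*38/100 = 114/25 L
Total solute = 96/25 + 114/25 = 42/5 L
Total volume = 12 + 12 = 24 L
Final concentration = 42/5/24 * 100 = 35.00%

35.00


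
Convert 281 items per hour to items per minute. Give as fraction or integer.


Converting from per hour to per minute
Rate = 281 items per hour
Divide by 60: 281/60
= 281/60 items per minute

281/60


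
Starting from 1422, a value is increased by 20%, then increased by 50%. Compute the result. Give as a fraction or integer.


Start: 1422
Step 1: increase by 20% => multiply by 120/100
  1422 * 120/100 = 8532/5
Step 2: increase by 50% => multiply by 150/100
  8532/5 * 150/100 = 12798/5
Final value = 12798/5

12798/5


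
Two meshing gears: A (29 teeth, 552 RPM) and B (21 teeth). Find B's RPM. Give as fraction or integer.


Gear ratio: teeth_A * RPM_A = teeth_B * RPM_B
29 * 552 = 21 * RPM_B
16008 = 21 * RPM_B
RPM_B = 16008 / 21
RPM_B = 5336/7

5336/7


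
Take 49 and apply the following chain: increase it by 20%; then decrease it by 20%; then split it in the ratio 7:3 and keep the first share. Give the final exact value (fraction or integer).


Start with 49.
Step 1: Increase by 20%: 49 * 120/100 = 294/5
Step 2: Decrease by 20%: 294/5 * 80/100 = 1176/25
Step 3: Split 7:3, first share = 1176/25 * 7/10 = 4116/125
Final result = 4116/125

4116/125


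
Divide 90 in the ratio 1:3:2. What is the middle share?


Ratio = 1:3:2
Total parts = 1 + 3 + 2 = 6
Value per part = 90 / 6 = 15
First share = 1 * 15 = 15
Middle share = 3 * 15 = 45
Third share = 2 * 15 = 30

45


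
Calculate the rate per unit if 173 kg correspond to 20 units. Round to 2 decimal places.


Total kg = 173
Number of units = 20
Unit rate = 173 / 20
= 8.65 kg per unit

8.65


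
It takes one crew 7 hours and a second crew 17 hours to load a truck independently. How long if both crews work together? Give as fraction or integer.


Rate of A = 1/7 job per hour
Rate of B = 1/17 job per hour
Combined rate = 1/7 + 1/17
Find common denominator: (17 + 7)/(7*17) = 24/119
Combined rate = 24/119 job per hour
Time together = 1 / (24/119) = 119/24 hours

119/24


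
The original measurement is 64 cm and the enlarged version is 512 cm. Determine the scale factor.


Original length = 64 cm
Scaled length = 512 cm
Scale factor = 512 / 64
= 8

8


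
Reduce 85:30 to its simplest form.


Find GCD(85, 30)
GCD = 5
Divide both by 5: 85/5 = 17, 30/5 = 6
Simplified ratio = 17:6

17:6


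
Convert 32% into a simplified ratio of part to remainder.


Part = 32%, Remainder = 68%
Ratio = 32:68
GCD(32, 68) = 4
Simplify: 8:17 = 8:17

8:17


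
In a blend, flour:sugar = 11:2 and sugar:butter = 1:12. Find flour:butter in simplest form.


Given a:b = 11:2 and b:c = 1:12
Make b consistent. Multiply first ratio by 1: a:b = 11:2
Multiply second ratio by 2: b:c = 2:24
Now b = 2 in both, so a:b:c = 11:2:24
Therefore a:c = 11:24
Simplify by GCD: a:c = 11:24

11:24


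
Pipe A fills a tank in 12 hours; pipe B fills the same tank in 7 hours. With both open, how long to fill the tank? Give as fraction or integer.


Rate of A = 1/12 job per hour
Rate of B = 1/7 job per hour
Combined rate = 1/12 + 1/7
Find common denominator: (7 + 12)/(12*7) = 19/84
Combined rate = 19/84 job per hour
Time together = 1 / (19/84) = 84/19 hours

84/19


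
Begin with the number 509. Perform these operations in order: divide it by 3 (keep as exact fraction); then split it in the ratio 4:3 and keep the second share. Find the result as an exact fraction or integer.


Start with 509.
Step 1: Divide by 3: 509 / 3 = 509/3
Step 2: Split 4:3, second share = 509/3 * 3/7 = 509/7
Final result = 509/7

509/7


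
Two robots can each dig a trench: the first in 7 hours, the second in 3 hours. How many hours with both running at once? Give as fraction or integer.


Rate of A = 1/7 job per hour
Rate of B = 1/3 job per hour
Combined rate = 1/7 + 1/3
Find common denominator: (3 + 7)/(7*3) = 10/21
Combined rate = 10/21 job per hour
Time together = 1 / (10/21) = 21/10 hours

21/10


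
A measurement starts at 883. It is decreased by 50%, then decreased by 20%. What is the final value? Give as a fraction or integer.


Start: 883
Step 1: decrease by 50% => multiply by 50/100
  883 * 50/100 = 883/2
Step 2: decrease by 20% => multiply by 80/100
  883/2 * 80/100 = 1766/5
Final value = 1766/5

1766/5


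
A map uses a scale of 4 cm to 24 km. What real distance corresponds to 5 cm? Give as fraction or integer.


Map scale: 4 cm = 24 km
Measured distance on map = 5 cm
Set up proportion: 5 * 24 / 4
= 120 / 4
= 30 km

30


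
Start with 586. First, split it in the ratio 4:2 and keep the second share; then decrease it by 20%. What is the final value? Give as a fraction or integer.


Start with 586.
Step 1: Split 4:2, second share = 586 * 2/6 = 586/3
Step 2: Decrease by 20%: 586/3 * 80/100 = 2344/15
Final result = 2344/15

2344/15


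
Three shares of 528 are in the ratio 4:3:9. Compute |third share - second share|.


Total parts = 4 + 3 + 9 = 16
Value per part = 528 / 16 = 33
Shares: 4*33=132, 3*33=99, 9*33=297
Third share = 297, second share = 99
Difference = |297 - 99| = 198

198


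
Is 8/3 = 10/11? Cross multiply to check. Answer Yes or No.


Cross multiply to check 8/3 = 10/11
Left cross product: 8 * 11 = 88
Right cross product: 3 * 10 = 30
88 != 30
Not equal, so proportions differ => No

No


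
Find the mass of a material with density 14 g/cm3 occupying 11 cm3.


Using mass = density * volume
Density = 14 g/cm3
Volume = 11 cm3
Mass = 14 * 11
= 154 g

154


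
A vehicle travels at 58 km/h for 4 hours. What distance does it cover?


Using distance = speed * time
Speed = 58 km/h
Time = 4 hours
Distance = 58 * 4
= 232 km

232


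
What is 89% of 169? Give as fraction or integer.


Compute 89% of 169
Convert percentage: 89% = 89/100
Multiply: 169 * 89/100
= 15041/100
= 15041/100

15041/100


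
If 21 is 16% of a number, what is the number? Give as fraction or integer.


Given: 21 is 16% of the whole
Set up: 21 = 16/100 * whole
whole = 21 * 100 / 16
whole = 2100 / 16
whole = 525/4

525/4


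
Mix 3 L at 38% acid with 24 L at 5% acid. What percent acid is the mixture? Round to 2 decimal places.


Solute in mixture 1 = 38% of 3 L = 3*38/100 = 57/50 L
Solute in mixture 2 = 5% of 24 L = 24*5/100 = 6/5 L
Total solute = 57/50 + 6/5 = 117/50 L
Total volume = 3 + 24 = 27 L
Final concentration = 117/50/27 * 100 = 8.67%

8.67


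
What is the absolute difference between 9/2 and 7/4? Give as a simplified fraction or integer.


Simplify: 9/2 = 9/2 and 7/4 = 7/4
Find common denominator: LCD = 4
Convert: 18/4 and 7/4
Difference = |18 - 7|/4 = 11/4
Simplified = 11/4

11/4


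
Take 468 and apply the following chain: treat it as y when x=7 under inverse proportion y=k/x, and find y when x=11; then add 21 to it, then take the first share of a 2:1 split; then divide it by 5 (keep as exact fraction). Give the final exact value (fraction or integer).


Start with 468.
Step 1: Inverse prop: k = (468)*7; new y = k/11 = 468*7/11 = 3276/11
Step 2: Add 21: 3276/11+21=3507/11; split 2:1 first = 3507/11*2/3 = 2338/11
Step 3: Divide by 5: 2338/11 / 5 = 2338/55
Final result = 2338/55

2338/55


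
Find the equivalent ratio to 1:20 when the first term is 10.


Original ratio: 1:20
First term target: 10
Scale factor = 10 / 1 = 10
Multiply second term: 20 * 10 = 200
Equivalent ratio = 10:200

10:200


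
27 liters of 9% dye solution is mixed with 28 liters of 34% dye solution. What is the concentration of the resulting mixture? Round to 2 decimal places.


Solute in mixture 1 = 9% of 27 L = 27*9/100 = 243/100 L
Solute in mixture 2 = 34% of 28 L = 28*34/100 = 238/25 L
Total solute = 243/100 + 238/25 = 239/20 L
Total volume = 27 + 28 = 55 L
Final concentration = 239/20/55 * 100 = 21.73%

21.73


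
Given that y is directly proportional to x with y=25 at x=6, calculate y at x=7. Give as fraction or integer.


Direct proportion: y = kx
Find k: k = 25/6 = 25/6
Compute y at x=7: y = 25/6 * 7
y = 175/6

175/6


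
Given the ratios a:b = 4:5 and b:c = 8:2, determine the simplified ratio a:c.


Given a:b = 4:5 and b:c = 8:2
Make b consistent. Multiply first ratio by 8: a:b = 32:40
Multiply second ratio by 5: b:c = 40:10
Now b = 40 in both, so a:b:c = 32:40:10
Therefore a:c = 32:10
Simplify by GCD: a:c = 16:5

16:5


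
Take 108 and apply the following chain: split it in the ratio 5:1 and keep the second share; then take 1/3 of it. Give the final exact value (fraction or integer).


Start with 108.
Step 1: Split 5:1, second share = 108 * 1/6 = 18
Step 2: Take 1/3: 18 * 1/3 = 6
Final result = 6

6


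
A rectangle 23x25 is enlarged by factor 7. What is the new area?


Original dimensions: 23 x 25
Enlargement factor = 7
New width = 23 * 7 = 161
New height = 25 * 7 = 175
New area = 161 * 175 = 28175

28175


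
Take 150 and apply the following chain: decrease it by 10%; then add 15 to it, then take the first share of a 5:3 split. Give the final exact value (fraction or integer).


Start with 150.
Step 1: Decrease by 10%: 150 * 90/100 = 135
Step 2: Add 15: 135+15=150; split 5:3 first = 150*5/8 = 375/4
Final result = 375/4

375/4


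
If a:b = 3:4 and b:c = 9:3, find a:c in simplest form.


Given a:b = 3:4 and b:c = 9:3
Make b consistent. Multiply first ratio by 9: a:b = 27:36
Multiply second ratio by 4: b:c = 36:12
Now b = 36 in both, so a:b:c = 27:36:12
Therefore a:c = 27:12
Simplify by GCD: a:c = 9:4

9:4


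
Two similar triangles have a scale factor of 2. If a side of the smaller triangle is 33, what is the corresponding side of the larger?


Similar triangles have proportional sides
Scale factor = 2
Smaller side = 33
Corresponding larger side = 33 * 2
= 66

66


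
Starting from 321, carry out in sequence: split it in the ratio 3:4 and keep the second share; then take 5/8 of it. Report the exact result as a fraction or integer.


Start with 321.
Step 1: Split 3:4, second share = 321 * 4/7 = 1284/7
Step 2: Take 5/8: 1284/7 * 5/8 = 1605/14
Final result = 1605/14

1605/14


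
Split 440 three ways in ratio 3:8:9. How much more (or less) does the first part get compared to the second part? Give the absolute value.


Total parts = 3 + 8 + 9 = 20
Value per part = 440 / 20 = 22
Shares: 3*22=66, 8*22=176, 9*22=198
First share = 66, second share = 176
Difference = |66 - 176| = 110

110


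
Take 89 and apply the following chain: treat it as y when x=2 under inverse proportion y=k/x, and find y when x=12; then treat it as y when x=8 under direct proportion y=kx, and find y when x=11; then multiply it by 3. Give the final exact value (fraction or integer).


Start with 89.
Step 1: Inverse prop: k = (89)*2; new y = k/12 = 89*2/12 = 89/6
Step 2: Direct prop: k = (89/6)/8; new y = k*11 = 89/6*11/8 = 979/48
Step 3: Multiply by 3: 979/48 * 3 = 979/16
Final result = 979/16

979/16


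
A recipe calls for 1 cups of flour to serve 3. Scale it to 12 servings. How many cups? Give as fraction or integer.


Original: 1 cups for 3 servings
Target servings = 12
Scaling factor = 12/3
New amount = 1 * 12/3
= 12/3
= 4 cups

4


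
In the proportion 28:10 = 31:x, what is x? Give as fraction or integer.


Setting up: 28/10 = 31/x
Cross multiply: 28 * x = 10 * 31
28x = 310
x = 310/28
x = 155/14

155/14


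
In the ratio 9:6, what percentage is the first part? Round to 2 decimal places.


Total parts = 9 + 6 = 15
First part fraction = 9/15
Percentage = (9/15) * 100
= 0.6 * 100
= 60.00%

60.00


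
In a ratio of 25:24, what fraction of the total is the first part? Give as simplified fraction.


Total parts = 25 + 24 = 49
First part fraction = 25/49
Simplify: 25/49 = 25/49

25/49


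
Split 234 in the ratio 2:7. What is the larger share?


Total parts = 2 + 7 = 9
Value per part = 234 / 9 = 26
First share = 2 * 26 = 52
Second share = 7 * 26 = 182
Larger share = 182

182


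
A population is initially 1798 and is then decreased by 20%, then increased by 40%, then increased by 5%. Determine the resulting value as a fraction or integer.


Start: 1798
Step 1: decrease by 20% => multiply by 80/100
  1798 * 80/100 = 7192/5
Step 2: increase by 40% => multiply by 140/100
  7192/5 * 140/100 = 50344/25
Step 3: increase by 5% => multiply by 105/100
  50344/25 * 105/100 = 264306/125
Final value = 264306/125

264306/125


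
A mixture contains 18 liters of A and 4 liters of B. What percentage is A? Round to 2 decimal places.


Volume of A = 18 L
Volume of B = 4 L
Total volume = 18 + 4 = 22 L
Percentage of A = (18/22) * 100
= 81.82%

81.82


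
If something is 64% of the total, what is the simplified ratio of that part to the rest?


Part = 64%, Remainder = 36%
Ratio = 64:36
GCD(64, 36) = 4
Simplify: 16:9 = 16:9

16:9


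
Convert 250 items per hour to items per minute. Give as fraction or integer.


Converting from per hour to per minute
Rate = 250 items per hour
Divide by 60: 250/60
= 25/6 items per minute

25/6


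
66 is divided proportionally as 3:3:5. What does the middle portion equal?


Ratio = 3:3:5
Total parts = 3 + 3 + 5 = 11
Value per part = 66 / 11 = 6
First share = 3 * 6 = 18
Middle share = 3 * 6 = 18
Third share = 5 * 6 = 30

18


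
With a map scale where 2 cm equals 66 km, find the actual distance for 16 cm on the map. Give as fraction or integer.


Map scale: 2 cm = 66 km
Measured distance on map = 16 cm
Set up proportion: 16 * 66 / 2
= 1056 / 2
= 528 km

528


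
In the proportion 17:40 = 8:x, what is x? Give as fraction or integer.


Setting up: 17/40 = 8/x
Cross multiply: 17 * x = 40 * 8
17x = 320
x = 320/17
x = 320/17

320/17


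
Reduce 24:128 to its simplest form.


Find GCD(24, 128)
GCD = 8
Divide both by 8: 24/8 = 3, 128/8 = 16
Simplified ratio = 3:16

3:16


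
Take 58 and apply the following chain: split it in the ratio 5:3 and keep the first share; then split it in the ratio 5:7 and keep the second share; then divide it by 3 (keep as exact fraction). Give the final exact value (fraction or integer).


Start with 58.
Step 1: Split 5:3, first share = 58 * 5/8 = 145/4
Step 2: Split 5:7, second share = 145/4 * 7/12 = 1015/48
Step 3: Divide by 3: 1015/48 / 3 = 1015/144
Final result = 1015/144

1015/144


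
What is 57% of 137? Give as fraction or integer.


Compute 57% of 137
Convert percentage: 57% = 57/100
Multiply: 137 * 57/100
= 7809/100
= 7809/100

7809/100


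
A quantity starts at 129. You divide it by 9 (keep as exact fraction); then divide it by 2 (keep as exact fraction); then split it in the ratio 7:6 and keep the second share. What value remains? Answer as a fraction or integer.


Start with 129.
Step 1: Divide by 9: 129 / 9 = 43/3
Step 2: Divide by 2: 43/3 / 2 = 43/6
Step 3: Split 7:6, second share = 43/6 * 6/13 = 43/13
Final result = 43/13

43/13


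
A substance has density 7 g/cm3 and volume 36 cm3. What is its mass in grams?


Using mass = density * volume
Density = 7 g/cm3
Volume = 36 cm3
Mass = 7 * 36
= 252 g

252


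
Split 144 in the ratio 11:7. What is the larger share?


Total parts = 11 + 7 = 18
Value per part = 144 / 18 = 8
First share = 11 * 8 = 88
Second share = 7 * 8 = 56
Larger share = 88

88


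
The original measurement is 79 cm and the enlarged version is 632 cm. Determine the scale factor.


Original length = 79 cm
Scaled length = 632 cm
Scale factor = 632 / 79
= 8

8


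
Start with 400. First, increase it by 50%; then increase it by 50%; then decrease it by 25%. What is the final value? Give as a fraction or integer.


Start with 400.
Step 1: Increase by 50%: 400 * 150/100 = 600
Step 2: Increase by 50%: 600 * 150/100 = 900
Step 3: Decrease by 25%: 900 * 75/100 = 675
Final result = 675

675
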